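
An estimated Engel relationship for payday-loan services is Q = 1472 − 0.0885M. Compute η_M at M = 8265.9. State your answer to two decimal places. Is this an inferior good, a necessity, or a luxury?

-0.99 (inferior good)

At M = 8265.9: Q = 740.468.
dQ/dM = −0.0885.
η = (dQ/dM)·(M/Q) = -0.0885 × (8265.9/740.468) = -0.99.
Since η < 0, the good is an inferior good.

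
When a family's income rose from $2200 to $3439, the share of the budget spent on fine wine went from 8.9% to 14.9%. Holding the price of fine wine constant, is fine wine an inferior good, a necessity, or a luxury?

luxury

The budget share rises as income rises, so η > 1.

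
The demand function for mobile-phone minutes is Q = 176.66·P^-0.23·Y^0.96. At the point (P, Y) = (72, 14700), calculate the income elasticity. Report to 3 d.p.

0.960

For a multiplicative demand Q = A·P^α·Y^β, the income elasticity is β everywhere.
Here β = 0.96, so η = 0.960.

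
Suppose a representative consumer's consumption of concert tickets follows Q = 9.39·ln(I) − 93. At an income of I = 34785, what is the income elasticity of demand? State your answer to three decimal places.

At I = 34785: Q = 5.191.
dQ/dI = 9.39/I = 0.000269944 at this income.
η = (dQ/dI)·(I/Q) = 0.000269944 × (34785/5.191) = 1.809.

1.809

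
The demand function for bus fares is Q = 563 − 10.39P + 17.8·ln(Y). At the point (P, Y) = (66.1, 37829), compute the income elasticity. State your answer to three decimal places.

0.279

At P = 66.1, Y = 37829: Q = 63.848.
Holding P constant, ∂Q/∂Y = 17.8/Y = 0.000470538.
η_Y = (∂Q/∂Y)·(Y/Q) = 0.000470538 × (37829/63.848) = 0.279.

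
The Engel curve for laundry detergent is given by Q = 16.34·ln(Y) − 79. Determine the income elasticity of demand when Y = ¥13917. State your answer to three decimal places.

At Y = 13917: Q = 76.898.
dQ/dY = 16.34/Y = 0.0011741 at this income.
η = (dQ/dY)·(Y/Q) = 0.0011741 × (13917/76.898) = 0.212.

0.212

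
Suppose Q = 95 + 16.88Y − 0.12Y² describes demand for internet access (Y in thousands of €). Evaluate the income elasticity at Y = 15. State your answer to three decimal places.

At Y = 15: Q = 321.2000.
dQ/dY = 16.88 − 0.24Y = 13.28000.
η = (dQ/dY)·(Y/Q) = 13.28000 × (15/321.2000) = 0.620.

0.620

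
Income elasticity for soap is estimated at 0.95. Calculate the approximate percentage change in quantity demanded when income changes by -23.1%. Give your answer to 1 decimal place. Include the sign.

-21.9%

%ΔQ ≈ η × %ΔI = 0.95 × (-23.1%) = -21.9%.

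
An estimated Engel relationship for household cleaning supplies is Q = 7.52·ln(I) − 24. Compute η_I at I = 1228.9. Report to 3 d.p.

0.255

At I = 1228.9: Q = 29.496.
dQ/dI = 7.52/I = 0.00611929 at this income.
η = (dQ/dI)·(I/Q) = 0.00611929 × (1228.9/29.496) = 0.255.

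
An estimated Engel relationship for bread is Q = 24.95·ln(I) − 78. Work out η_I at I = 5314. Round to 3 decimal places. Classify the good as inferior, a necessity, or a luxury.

0.183 (necessity)

At I = 5314: Q = 136.024.
dQ/dI = 24.95/I = 0.00469514 at this income.
η = (dQ/dI)·(I/Q) = 0.00469514 × (5314/136.024) = 0.183.
Since 0 < η < 1, the good is a necessity.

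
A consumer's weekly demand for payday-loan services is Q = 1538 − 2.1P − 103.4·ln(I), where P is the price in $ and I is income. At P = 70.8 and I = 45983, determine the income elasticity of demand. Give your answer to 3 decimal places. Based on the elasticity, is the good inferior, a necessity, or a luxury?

At P = 70.8, I = 45983: Q = 279.215.
Holding P constant, ∂Q/∂I = -103.4/I = -0.00224866.
η_I = (∂Q/∂I)·(I/Q) = -0.00224866 × (45983/279.215) = -0.370.
Since η < 0, this is an inferior good.

-0.370 (inferior good)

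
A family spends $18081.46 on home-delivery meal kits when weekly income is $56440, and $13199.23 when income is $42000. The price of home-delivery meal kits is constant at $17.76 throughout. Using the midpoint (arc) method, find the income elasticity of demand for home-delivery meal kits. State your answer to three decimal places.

With a constant price, Q₁ = 18081.46/17.76 = 1018.100 and Q₂ = 13199.23/17.76 = 743.200 (equivalently, work directly with expenditure since P cancels).
Midpoint %ΔQ = (13199.23 − 18081.46)/15640.35 = -0.31216; midpoint %ΔI = (42000 − 56440)/49220 = -0.29338.
η = -0.31216 / -0.29338 = 1.064.

1.064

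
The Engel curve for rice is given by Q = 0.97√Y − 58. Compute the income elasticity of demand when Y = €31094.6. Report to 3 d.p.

At Y = 31094.6: Q = 113.047.
dQ/dY = 0.97/(2√Y) = 0.00275042 at this income.
η = (dQ/dY)·(Y/Q) = 0.00275042 × (31094.6/113.047) = 0.757.

0.757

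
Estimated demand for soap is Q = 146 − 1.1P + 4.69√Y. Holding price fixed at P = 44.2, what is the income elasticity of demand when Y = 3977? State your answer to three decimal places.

0.376

At P = 44.2, Y = 3977: Q = 393.148.
Holding P constant, ∂Q/∂Y = 4.69/(2√Y) = 0.0371848.
η_Y = (∂Q/∂Y)·(Y/Q) = 0.0371848 × (3977/393.148) = 0.376.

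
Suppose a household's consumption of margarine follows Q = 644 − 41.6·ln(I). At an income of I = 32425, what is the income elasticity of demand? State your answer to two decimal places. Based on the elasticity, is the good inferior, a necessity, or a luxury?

At I = 32425: Q = 211.914.
dQ/dI = -41.6/I = -0.00128296 at this income.
η = (dQ/dI)·(I/Q) = -0.00128296 × (32425/211.914) = -0.20.
Since η < 0, the good is an inferior good.

-0.20 (inferior good)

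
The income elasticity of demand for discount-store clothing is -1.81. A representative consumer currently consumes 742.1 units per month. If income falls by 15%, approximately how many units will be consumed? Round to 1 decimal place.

%ΔQ ≈ η × %ΔI = -1.81 × (-15%) = 27.15%.
New Q ≈ 742.1 × (1 + 0.2715) = 943.6.

943.6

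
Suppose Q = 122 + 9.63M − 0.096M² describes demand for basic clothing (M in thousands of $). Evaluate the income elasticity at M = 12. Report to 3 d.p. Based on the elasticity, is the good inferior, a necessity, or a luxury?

At M = 12: Q = 223.7360.
dQ/dM = 9.63 − 0.192M = 7.32600.
η = (dQ/dM)·(M/Q) = 7.32600 × (12/223.7360) = 0.393.
0 < η < 1 ⇒ necessity.

0.393 (necessity)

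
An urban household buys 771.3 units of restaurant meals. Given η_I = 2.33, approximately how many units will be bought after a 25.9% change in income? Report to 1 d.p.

1236.8

%ΔQ ≈ η × %ΔI = 2.33 × 25.9% = 60.347%.
New Q ≈ 771.3 × (1 + 0.60347) = 1236.8.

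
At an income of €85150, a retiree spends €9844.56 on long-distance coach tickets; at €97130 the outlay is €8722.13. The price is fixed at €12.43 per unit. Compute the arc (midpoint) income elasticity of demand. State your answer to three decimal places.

With a constant price, Q₁ = 9844.56/12.43 = 792.000 and Q₂ = 8722.13/12.43 = 701.700 (equivalently, work directly with expenditure since P cancels).
Midpoint %ΔQ = (8722.13 − 9844.56)/9283.34 = -0.12091; midpoint %ΔI = (97130 − 85150)/91140 = 0.13145.
η = -0.12091 / 0.13145 = -0.920.

-0.920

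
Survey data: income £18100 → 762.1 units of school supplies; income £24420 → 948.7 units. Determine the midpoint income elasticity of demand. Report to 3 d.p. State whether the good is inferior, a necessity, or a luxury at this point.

0.734 (necessity)

ΔQ = 948.7 − 762.1 = 186.6; midpoint Q̄ = (762.1 + 948.7)/2 = 855.4.
ΔI = 24420 − 18100 = 6320; midpoint Ī = (18100 + 24420)/2 = 21260.
η = (ΔQ/Q̄) ÷ (ΔI/Ī) = (186.6/855.4) ÷ (6320/21260) = 0.734.
0 < η < 1 ⇒ necessity.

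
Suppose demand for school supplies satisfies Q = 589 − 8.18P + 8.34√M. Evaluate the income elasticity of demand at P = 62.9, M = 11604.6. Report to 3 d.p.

0.462

At P = 62.9, M = 11604.6: Q = 972.902.
Holding P constant, ∂Q/∂M = 8.34/(2√M) = 0.0387098.
η_M = (∂Q/∂M)·(M/Q) = 0.0387098 × (11604.6/972.902) = 0.462.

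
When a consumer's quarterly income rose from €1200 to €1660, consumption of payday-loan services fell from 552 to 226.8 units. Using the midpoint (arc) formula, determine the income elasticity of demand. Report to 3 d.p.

ΔQ = 226.8 − 552 = -325.2; midpoint Q̄ = (552 + 226.8)/2 = 389.4.
ΔI = 1660 − 1200 = 460; midpoint Ī = (1200 + 1660)/2 = 1430.
η = (ΔQ/Q̄) ÷ (ΔI/Ī) = (-325.2/389.4) ÷ (460/1430) = -2.596.

-2.596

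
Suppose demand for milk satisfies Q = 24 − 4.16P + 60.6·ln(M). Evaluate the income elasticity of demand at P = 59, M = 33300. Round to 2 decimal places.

At P = 59, M = 33300: Q = 409.607.
Holding P constant, ∂Q/∂M = 60.6/M = 0.00181982.
η_M = (∂Q/∂M)·(M/Q) = 0.00181982 × (33300/409.607) = 0.15.

0.15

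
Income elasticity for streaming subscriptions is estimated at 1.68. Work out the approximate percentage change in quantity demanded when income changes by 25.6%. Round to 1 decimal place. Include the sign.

%ΔQ ≈ η × %ΔI = 1.68 × 25.6% = 43.0%.

43.0%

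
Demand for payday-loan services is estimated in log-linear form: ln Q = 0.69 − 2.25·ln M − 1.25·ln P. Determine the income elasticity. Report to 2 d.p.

-2.25

In a log-linear demand, the coefficient on ln M is the income elasticity.
So η = -2.25.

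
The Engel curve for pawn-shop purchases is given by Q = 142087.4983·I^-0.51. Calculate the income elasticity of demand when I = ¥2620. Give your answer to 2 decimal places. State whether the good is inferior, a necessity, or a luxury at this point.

-0.51 (inferior good)

For Q = A·I^β the income elasticity is constant and equal to β.
Here β = -0.51, so η = -0.51.
Since η < 0, the good is an inferior good.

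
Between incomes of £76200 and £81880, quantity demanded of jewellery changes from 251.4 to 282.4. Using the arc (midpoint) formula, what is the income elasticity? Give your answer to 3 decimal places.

ΔQ = 282.4 − 251.4 = 31; midpoint Q̄ = (251.4 + 282.4)/2 = 266.9.
ΔI = 81880 − 76200 = 5680; midpoint Ī = (76200 + 81880)/2 = 79040.
η = (ΔQ/Q̄) ÷ (ΔI/Ī) = (31/266.9) ÷ (5680/79040) = 1.616.

1.616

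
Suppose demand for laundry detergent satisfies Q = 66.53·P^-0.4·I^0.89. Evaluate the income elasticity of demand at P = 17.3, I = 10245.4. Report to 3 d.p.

For a multiplicative demand Q = A·P^α·I^β, the income elasticity is β everywhere.
Here β = 0.89, so η = 0.890.

0.890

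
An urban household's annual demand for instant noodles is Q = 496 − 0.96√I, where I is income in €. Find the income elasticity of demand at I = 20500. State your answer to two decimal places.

-0.19

At I = 20500: Q = 358.549.
dQ/dI = -0.96/(2√I) = -0.00335247 at this income.
η = (dQ/dI)·(I/Q) = -0.00335247 × (20500/358.549) = -0.19.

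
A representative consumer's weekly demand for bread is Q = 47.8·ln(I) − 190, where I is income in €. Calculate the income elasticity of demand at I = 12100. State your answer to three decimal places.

At I = 12100: Q = 259.366.
dQ/dI = 47.8/I = 0.00395041 at this income.
η = (dQ/dI)·(I/Q) = 0.00395041 × (12100/259.366) = 0.184.

0.184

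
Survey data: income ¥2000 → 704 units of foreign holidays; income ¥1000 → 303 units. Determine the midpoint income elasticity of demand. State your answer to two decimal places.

1.19

ΔQ = 303 − 704 = -401; midpoint Q̄ = (704 + 303)/2 = 503.5.
ΔI = 1000 − 2000 = -1000; midpoint Ī = (2000 + 1000)/2 = 1500.
η = (ΔQ/Q̄) ÷ (ΔI/Ī) = (-401/503.5) ÷ (-1000/1500) = 1.19.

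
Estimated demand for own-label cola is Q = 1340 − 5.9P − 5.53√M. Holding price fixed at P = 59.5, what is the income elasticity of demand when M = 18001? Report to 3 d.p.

At P = 59.5, M = 18001: Q = 247.002.
Holding P constant, ∂Q/∂M = -5.53/(2√M) = -0.0206085.
η_M = (∂Q/∂M)·(M/Q) = -0.0206085 × (18001/247.002) = -1.502.

-1.502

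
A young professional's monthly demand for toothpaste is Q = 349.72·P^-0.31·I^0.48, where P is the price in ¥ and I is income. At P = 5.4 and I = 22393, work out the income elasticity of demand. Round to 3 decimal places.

0.480

For a multiplicative demand Q = A·P^α·I^β, the income elasticity is β everywhere.
Here β = 0.48, so η = 0.480.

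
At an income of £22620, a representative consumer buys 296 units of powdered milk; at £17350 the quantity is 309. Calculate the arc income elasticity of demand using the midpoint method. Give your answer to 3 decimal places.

-0.163

ΔQ = 309 − 296 = 13; midpoint Q̄ = (296 + 309)/2 = 302.5.
ΔI = 17350 − 22620 = -5270; midpoint Ī = (22620 + 17350)/2 = 19985.
η = (ΔQ/Q̄) ÷ (ΔI/Ī) = (13/302.5) ÷ (-5270/19985) = -0.163.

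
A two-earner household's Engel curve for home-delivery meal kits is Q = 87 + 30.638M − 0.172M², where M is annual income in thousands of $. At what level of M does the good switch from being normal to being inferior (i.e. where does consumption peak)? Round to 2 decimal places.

dQ/dM = 30.638 − 0.344M.
The good is inferior where dQ/dM < 0. Setting dQ/dM = 0 gives M = 30.638 / 0.344 = 89.06.

89.06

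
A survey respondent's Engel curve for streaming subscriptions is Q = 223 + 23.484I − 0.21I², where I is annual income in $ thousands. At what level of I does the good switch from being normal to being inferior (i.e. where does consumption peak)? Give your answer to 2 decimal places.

dQ/dI = 23.484 − 0.42I.
The good is inferior where dQ/dI < 0. Setting dQ/dI = 0 gives I = 23.484 / 0.42 = 55.91.

55.91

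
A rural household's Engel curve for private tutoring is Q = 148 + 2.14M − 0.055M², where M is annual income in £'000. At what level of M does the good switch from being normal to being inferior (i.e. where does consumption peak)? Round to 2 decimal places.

dQ/dM = 2.14 − 0.11M.
The good is inferior where dQ/dM < 0. Setting dQ/dM = 0 gives M = 2.14 / 0.11 = 19.45.

19.45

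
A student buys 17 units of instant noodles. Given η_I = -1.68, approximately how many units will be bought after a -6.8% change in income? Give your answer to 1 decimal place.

%ΔQ ≈ η × %ΔI = -1.68 × (-6.8%) = 11.424%.
New Q ≈ 17 × (1 + 0.11424) = 18.9.

18.9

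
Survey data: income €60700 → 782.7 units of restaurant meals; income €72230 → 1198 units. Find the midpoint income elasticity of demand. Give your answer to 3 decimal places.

ΔQ = 1198 − 782.7 = 415.3; midpoint Q̄ = (782.7 + 1198)/2 = 990.35.
ΔI = 72230 − 60700 = 11530; midpoint Ī = (60700 + 72230)/2 = 66465.
η = (ΔQ/Q̄) ÷ (ΔI/Ī) = (415.3/990.35) ÷ (11530/66465) = 2.417.

2.417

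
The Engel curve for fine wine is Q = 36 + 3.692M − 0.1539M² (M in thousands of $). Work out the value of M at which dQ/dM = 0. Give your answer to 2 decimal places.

dQ/dM = 3.692 − 0.3078M.
The good is inferior where dQ/dM < 0. Setting dQ/dM = 0 gives M = 3.692 / 0.3078 = 11.99.

11.99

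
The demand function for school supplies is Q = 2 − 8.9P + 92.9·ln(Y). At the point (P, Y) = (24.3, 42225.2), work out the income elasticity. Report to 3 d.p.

At P = 24.3, Y = 42225.2: Q = 775.187.
Holding P constant, ∂Q/∂Y = 92.9/Y = 0.00220011.
η_Y = (∂Q/∂Y)·(Y/Q) = 0.00220011 × (42225.2/775.187) = 0.120.

0.120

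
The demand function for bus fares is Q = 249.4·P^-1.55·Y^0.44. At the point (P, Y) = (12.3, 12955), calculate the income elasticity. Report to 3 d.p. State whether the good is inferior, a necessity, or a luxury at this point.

For a multiplicative demand Q = A·P^α·Y^β, the income elasticity is β everywhere.
Here β = 0.44, so η = 0.440.
Since 0 < η < 1, this is a necessity.

0.440 (necessity)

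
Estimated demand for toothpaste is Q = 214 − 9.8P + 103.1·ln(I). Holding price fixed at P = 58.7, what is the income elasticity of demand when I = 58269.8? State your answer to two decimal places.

0.13

At P = 58.7, I = 58269.8: Q = 770.040.
Holding P constant, ∂Q/∂I = 103.1/I = 0.00176936.
η_I = (∂Q/∂I)·(I/Q) = 0.00176936 × (58269.8/770.040) = 0.13.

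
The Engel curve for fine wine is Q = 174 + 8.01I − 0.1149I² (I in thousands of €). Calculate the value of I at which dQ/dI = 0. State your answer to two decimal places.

34.86

dQ/dI = 8.01 − 0.2298I.
The good is inferior where dQ/dI < 0. Setting dQ/dI = 0 gives I = 8.01 / 0.2298 = 34.86.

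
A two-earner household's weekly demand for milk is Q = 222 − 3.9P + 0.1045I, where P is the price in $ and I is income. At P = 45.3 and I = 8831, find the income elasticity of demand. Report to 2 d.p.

0.95

At P = 45.3, I = 8831: Q = 968.170.
Holding P constant, ∂Q/∂I = 0.1045.
η_I = (∂Q/∂I)·(I/Q) = 0.1045 × (8831/968.170) = 0.95.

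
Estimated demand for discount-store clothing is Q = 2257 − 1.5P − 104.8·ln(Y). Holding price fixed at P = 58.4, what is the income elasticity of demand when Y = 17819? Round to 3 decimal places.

At P = 58.4, Y = 17819: Q = 1143.615.
Holding P constant, ∂Q/∂Y = -104.8/Y = -0.00588136.
η_Y = (∂Q/∂Y)·(Y/Q) = -0.00588136 × (17819/1143.615) = -0.092.

-0.092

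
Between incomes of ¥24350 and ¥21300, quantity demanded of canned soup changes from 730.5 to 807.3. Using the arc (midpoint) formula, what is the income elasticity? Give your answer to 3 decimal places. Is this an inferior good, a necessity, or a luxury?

ΔQ = 807.3 − 730.5 = 76.8; midpoint Q̄ = (730.5 + 807.3)/2 = 768.9.
ΔI = 21300 − 24350 = -3050; midpoint Ī = (24350 + 21300)/2 = 22825.
η = (ΔQ/Q̄) ÷ (ΔI/Ī) = (76.8/768.9) ÷ (-3050/22825) = -0.747.
η < 0 ⇒ inferior good.

-0.747 (inferior good)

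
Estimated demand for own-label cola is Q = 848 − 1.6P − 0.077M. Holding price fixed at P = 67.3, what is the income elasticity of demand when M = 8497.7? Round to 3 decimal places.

-7.609

At P = 67.3, M = 8497.7: Q = 85.997.
Holding P constant, ∂Q/∂M = −0.077.
η_M = (∂Q/∂M)·(M/Q) = -0.077 × (8497.7/85.997) = -7.609.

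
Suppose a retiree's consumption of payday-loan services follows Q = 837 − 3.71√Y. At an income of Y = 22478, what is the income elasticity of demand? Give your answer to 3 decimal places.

At Y = 22478: Q = 280.772.
dQ/dY = -3.71/(2√Y) = -0.0123727 at this income.
η = (dQ/dY)·(Y/Q) = -0.0123727 × (22478/280.772) = -0.991.

-0.991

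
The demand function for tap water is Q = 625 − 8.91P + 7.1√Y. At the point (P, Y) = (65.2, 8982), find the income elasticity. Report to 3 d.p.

At P = 65.2, Y = 8982: Q = 716.959.
Holding P constant, ∂Q/∂Y = 7.1/(2√Y) = 0.0374578.
η_Y = (∂Q/∂Y)·(Y/Q) = 0.0374578 × (8982/716.959) = 0.469.

0.469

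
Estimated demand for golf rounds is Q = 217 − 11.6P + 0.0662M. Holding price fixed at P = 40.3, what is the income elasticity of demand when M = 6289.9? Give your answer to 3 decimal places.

2.510

At P = 40.3, M = 6289.9: Q = 165.911.
Holding P constant, ∂Q/∂M = 0.0662.
η_M = (∂Q/∂M)·(M/Q) = 0.0662 × (6289.9/165.911) = 2.510.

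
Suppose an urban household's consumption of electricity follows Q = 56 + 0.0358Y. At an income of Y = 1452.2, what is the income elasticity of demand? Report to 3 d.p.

0.481

At Y = 1452.2: Q = 107.989.
dQ/dY = 0.0358.
η = (dQ/dY)·(Y/Q) = 0.0358 × (1452.2/107.989) = 0.481.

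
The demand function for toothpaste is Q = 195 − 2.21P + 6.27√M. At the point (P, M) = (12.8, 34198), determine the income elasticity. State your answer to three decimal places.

At P = 12.8, M = 34198: Q = 1326.204.
Holding P constant, ∂Q/∂M = 6.27/(2√M) = 0.0169526.
η_M = (∂Q/∂M)·(M/Q) = 0.0169526 × (34198/1326.204) = 0.437.

0.437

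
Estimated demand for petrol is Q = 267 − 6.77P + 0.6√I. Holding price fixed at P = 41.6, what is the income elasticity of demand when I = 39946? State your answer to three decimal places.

At P = 41.6, I = 39946: Q = 105.287.
Holding P constant, ∂Q/∂I = 0.6/(2√I) = 0.00150101.
η_I = (∂Q/∂I)·(I/Q) = 0.00150101 × (39946/105.287) = 0.569.

0.569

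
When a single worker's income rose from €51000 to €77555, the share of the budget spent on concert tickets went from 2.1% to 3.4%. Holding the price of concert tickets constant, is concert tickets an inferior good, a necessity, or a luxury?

The budget share rises as income rises, so η > 1.

luxury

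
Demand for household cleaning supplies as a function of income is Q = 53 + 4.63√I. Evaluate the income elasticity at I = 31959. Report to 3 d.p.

0.470

At I = 31959: Q = 880.709.
dQ/dI = 4.63/(2√I) = 0.0129495 at this income.
η = (dQ/dI)·(I/Q) = 0.0129495 × (31959/880.709) = 0.470.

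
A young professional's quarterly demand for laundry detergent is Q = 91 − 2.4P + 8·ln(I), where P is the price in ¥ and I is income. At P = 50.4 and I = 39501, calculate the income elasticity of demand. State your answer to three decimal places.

At P = 50.4, I = 39501: Q = 54.713.
Holding P constant, ∂Q/∂I = 8/I = 0.000202527.
η_I = (∂Q/∂I)·(I/Q) = 0.000202527 × (39501/54.713) = 0.146.

0.146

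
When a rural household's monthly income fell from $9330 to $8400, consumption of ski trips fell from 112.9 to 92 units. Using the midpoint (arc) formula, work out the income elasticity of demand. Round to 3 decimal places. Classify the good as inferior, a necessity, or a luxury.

ΔQ = 92 − 112.9 = -20.9; midpoint Q̄ = (112.9 + 92)/2 = 102.45.
ΔI = 8400 − 9330 = -930; midpoint Ī = (9330 + 8400)/2 = 8865.
η = (ΔQ/Q̄) ÷ (ΔI/Ī) = (-20.9/102.45) ÷ (-930/8865) = 1.945.
η > 1 ⇒ luxury.

1.945 (luxury)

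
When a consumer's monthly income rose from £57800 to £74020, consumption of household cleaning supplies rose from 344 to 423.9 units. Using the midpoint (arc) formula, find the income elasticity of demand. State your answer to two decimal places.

0.85

ΔQ = 423.9 − 344 = 79.9; midpoint Q̄ = (344 + 423.9)/2 = 383.95.
ΔI = 74020 − 57800 = 16220; midpoint Ī = (57800 + 74020)/2 = 65910.
η = (ΔQ/Q̄) ÷ (ΔI/Ī) = (79.9/383.95) ÷ (16220/65910) = 0.85.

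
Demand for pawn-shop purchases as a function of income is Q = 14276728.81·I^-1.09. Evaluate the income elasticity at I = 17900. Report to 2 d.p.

-1.09

For Q = A·I^β the income elasticity is constant and equal to β.
Here β = -1.09, so η = -1.09.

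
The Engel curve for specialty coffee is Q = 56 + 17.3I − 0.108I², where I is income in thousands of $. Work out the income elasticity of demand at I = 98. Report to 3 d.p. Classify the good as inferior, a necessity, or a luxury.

-0.531 (inferior good)

At I = 98: Q = 714.1680.
dQ/dI = 17.3 − 0.216I = -3.86800.
η = (dQ/dI)·(I/Q) = -3.86800 × (98/714.1680) = -0.531.
η < 0 ⇒ inferior good.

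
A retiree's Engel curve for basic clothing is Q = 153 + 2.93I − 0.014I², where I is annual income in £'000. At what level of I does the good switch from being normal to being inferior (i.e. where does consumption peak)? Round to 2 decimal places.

dQ/dI = 2.93 − 0.028I.
The good is inferior where dQ/dI < 0. Setting dQ/dI = 0 gives I = 2.93 / 0.028 = 104.64.

104.64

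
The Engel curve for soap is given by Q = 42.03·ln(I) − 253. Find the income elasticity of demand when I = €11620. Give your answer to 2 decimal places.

At I = 11620: Q = 140.421.
dQ/dI = 42.03/I = 0.00361704 at this income.
η = (dQ/dI)·(I/Q) = 0.00361704 × (11620/140.421) = 0.30.

0.30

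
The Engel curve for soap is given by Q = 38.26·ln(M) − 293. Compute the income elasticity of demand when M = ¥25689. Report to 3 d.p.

At M = 25689: Q = 95.485.
dQ/dM = 38.26/M = 0.00148935 at this income.
η = (dQ/dM)·(M/Q) = 0.00148935 × (25689/95.485) = 0.401.

0.401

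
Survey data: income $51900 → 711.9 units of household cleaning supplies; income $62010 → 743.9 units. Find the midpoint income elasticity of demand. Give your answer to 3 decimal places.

ΔQ = 743.9 − 711.9 = 32; midpoint Q̄ = (711.9 + 743.9)/2 = 727.9.
ΔI = 62010 − 51900 = 10110; midpoint Ī = (51900 + 62010)/2 = 56955.
η = (ΔQ/Q̄) ÷ (ΔI/Ī) = (32/727.9) ÷ (10110/56955) = 0.248.

0.248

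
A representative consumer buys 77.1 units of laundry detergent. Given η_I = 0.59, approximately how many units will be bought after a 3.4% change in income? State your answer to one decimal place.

78.6

%ΔQ ≈ η × %ΔI = 0.59 × 3.4% = 2.006%.
New Q ≈ 77.1 × (1 + 0.02006) = 78.6.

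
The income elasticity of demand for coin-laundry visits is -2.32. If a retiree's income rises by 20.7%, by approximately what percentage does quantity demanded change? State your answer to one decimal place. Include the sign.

-48.0%

%ΔQ ≈ η × %ΔI = -2.32 × 20.7% = -48.0%.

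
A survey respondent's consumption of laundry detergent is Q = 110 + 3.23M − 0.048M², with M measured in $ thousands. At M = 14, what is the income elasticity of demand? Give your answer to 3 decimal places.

0.181

At M = 14: Q = 145.8120.
dQ/dM = 3.23 − 0.096M = 1.88600.
η = (dQ/dM)·(M/Q) = 1.88600 × (14/145.8120) = 0.181.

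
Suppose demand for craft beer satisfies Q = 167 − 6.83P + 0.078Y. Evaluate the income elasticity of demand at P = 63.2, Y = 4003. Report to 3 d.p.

6.563

At P = 63.2, Y = 4003: Q = 47.578.
Holding P constant, ∂Q/∂Y = 0.078.
η_Y = (∂Q/∂Y)·(Y/Q) = 0.078 × (4003/47.578) = 6.563.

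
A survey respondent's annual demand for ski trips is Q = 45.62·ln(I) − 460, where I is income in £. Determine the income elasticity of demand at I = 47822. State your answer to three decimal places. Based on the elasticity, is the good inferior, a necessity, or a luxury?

1.445 (luxury)

At I = 47822: Q = 31.566.
dQ/dI = 45.62/I = 0.000953954 at this income.
η = (dQ/dI)·(I/Q) = 0.000953954 × (47822/31.566) = 1.445.
Since η > 1, the good is a luxury.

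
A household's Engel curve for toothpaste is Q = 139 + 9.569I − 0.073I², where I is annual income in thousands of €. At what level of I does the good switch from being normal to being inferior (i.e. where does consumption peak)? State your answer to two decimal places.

dQ/dI = 9.569 − 0.146I.
The good is inferior where dQ/dI < 0. Setting dQ/dI = 0 gives I = 9.569 / 0.146 = 65.54.

65.54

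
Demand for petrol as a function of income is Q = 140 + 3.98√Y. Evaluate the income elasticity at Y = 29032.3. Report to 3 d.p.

At Y = 29032.3: Q = 818.147.
dQ/dY = 3.98/(2√Y) = 0.0116792 at this income.
η = (dQ/dY)·(Y/Q) = 0.0116792 × (29032.3/818.147) = 0.414.

0.414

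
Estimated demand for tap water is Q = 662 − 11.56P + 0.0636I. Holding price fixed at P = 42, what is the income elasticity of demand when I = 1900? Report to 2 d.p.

At P = 42, I = 1900: Q = 297.320.
Holding P constant, ∂Q/∂I = 0.0636.
η_I = (∂Q/∂I)·(I/Q) = 0.0636 × (1900/297.320) = 0.41.

0.41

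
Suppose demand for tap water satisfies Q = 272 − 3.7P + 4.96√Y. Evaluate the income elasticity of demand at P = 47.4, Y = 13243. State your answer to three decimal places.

At P = 47.4, Y = 13243: Q = 667.408.
Holding P constant, ∂Q/∂Y = 4.96/(2√Y) = 0.0215506.
η_Y = (∂Q/∂Y)·(Y/Q) = 0.0215506 × (13243/667.408) = 0.428.

0.428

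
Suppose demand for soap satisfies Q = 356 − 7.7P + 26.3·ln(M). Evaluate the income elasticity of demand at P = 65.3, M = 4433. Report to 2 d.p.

At P = 65.3, M = 4433: Q = 74.027.
Holding P constant, ∂Q/∂M = 26.3/M = 0.00593278.
η_M = (∂Q/∂M)·(M/Q) = 0.00593278 × (4433/74.027) = 0.36.

0.36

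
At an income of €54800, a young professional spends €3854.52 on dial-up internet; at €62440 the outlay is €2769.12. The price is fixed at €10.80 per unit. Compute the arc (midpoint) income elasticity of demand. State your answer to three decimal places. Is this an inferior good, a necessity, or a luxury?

With a constant price, Q₁ = 3854.52/10.80 = 356.900 and Q₂ = 2769.12/10.80 = 256.400 (equivalently, work directly with expenditure since P cancels).
Midpoint %ΔQ = (2769.12 − 3854.52)/3311.82 = -0.32774; midpoint %ΔI = (62440 − 54800)/58620 = 0.13033.
η = -0.32774 / 0.13033 = -2.515.
η < 0 ⇒ inferior good.

-2.515 (inferior good)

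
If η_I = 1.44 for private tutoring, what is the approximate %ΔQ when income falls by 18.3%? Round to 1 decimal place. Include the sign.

%ΔQ ≈ η × %ΔI = 1.44 × (-18.3%) = -26.4%.

-26.4%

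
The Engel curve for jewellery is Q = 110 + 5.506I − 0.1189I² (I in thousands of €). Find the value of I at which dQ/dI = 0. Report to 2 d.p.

dQ/dI = 5.506 − 0.2378I.
The good is inferior where dQ/dI < 0. Setting dQ/dI = 0 gives I = 5.506 / 0.2378 = 23.15.

23.15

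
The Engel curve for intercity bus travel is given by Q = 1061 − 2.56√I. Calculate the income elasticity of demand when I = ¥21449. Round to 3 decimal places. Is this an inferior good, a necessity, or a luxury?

-0.273 (inferior good)

At I = 21449: Q = 686.076.
dQ/dI = -2.56/(2√I) = -0.0087399 at this income.
η = (dQ/dI)·(I/Q) = -0.0087399 × (21449/686.076) = -0.273.
Since η < 0, the good is an inferior good.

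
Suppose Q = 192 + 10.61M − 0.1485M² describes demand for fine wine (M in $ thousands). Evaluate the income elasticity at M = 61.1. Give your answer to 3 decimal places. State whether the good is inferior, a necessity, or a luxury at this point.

At M = 61.1: Q = 285.8893.
dQ/dM = 10.61 − 0.297M = -7.53670.
η = (dQ/dM)·(M/Q) = -7.53670 × (61.1/285.8893) = -1.611.
η < 0 ⇒ inferior good.

-1.611 (inferior good)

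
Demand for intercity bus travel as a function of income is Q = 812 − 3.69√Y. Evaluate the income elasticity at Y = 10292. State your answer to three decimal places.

At Y = 10292: Q = 437.651.
dQ/dY = -3.69/(2√Y) = -0.0181864 at this income.
η = (dQ/dY)·(Y/Q) = -0.0181864 × (10292/437.651) = -0.428.

-0.428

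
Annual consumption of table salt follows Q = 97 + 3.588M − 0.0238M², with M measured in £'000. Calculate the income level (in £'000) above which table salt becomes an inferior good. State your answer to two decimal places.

dQ/dM = 3.588 − 0.0476M.
The good is inferior where dQ/dM < 0. Setting dQ/dM = 0 gives M = 3.588 / 0.0476 = 75.38.

75.38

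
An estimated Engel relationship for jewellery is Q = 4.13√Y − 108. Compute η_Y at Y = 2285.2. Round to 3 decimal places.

At Y = 2285.2: Q = 89.430.
dQ/dY = 4.13/(2√Y) = 0.0431974 at this income.
η = (dQ/dY)·(Y/Q) = 0.0431974 × (2285.2/89.430) = 1.104.

1.104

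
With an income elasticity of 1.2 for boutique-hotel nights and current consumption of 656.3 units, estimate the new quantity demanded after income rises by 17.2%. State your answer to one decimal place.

%ΔQ ≈ η × %ΔI = 1.2 × 17.2% = 20.64%.
New Q ≈ 656.3 × (1 + 0.2064) = 791.8.

791.8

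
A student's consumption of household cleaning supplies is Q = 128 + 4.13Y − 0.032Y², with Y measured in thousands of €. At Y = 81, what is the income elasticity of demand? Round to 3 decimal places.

-0.338

At Y = 81: Q = 252.5780.
dQ/dY = 4.13 − 0.064Y = -1.05400.
η = (dQ/dY)·(Y/Q) = -1.05400 × (81/252.5780) = -0.338.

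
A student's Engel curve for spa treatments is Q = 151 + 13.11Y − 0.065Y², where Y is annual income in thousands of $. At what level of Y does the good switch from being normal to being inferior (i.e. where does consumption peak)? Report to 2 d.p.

100.85

dQ/dY = 13.11 − 0.13Y.
The good is inferior where dQ/dY < 0. Setting dQ/dY = 0 gives Y = 13.11 / 0.13 = 100.85.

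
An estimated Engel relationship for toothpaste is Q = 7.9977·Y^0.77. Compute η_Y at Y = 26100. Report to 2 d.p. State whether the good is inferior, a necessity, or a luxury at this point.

0.77 (necessity)

For Q = A·Y^β the income elasticity is constant and equal to β.
Here β = 0.77, so η = 0.77.
Since 0 < η < 1, the good is a necessity.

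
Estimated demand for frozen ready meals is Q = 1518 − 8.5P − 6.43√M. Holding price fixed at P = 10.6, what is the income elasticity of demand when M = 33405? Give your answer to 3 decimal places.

-2.325

At P = 10.6, M = 33405: Q = 252.687.
Holding P constant, ∂Q/∂M = -6.43/(2√M) = -0.0175904.
η_M = (∂Q/∂M)·(M/Q) = -0.0175904 × (33405/252.687) = -2.325.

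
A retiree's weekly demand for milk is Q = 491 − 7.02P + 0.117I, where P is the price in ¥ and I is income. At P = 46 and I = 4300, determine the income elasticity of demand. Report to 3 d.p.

0.750

At P = 46, I = 4300: Q = 671.180.
Holding P constant, ∂Q/∂I = 0.117.
η_I = (∂Q/∂I)·(I/Q) = 0.117 × (4300/671.180) = 0.750.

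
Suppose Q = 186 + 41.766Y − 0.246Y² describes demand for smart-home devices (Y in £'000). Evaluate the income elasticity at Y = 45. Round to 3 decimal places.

0.563

At Y = 45: Q = 1567.3200.
dQ/dY = 41.766 − 0.492Y = 19.62600.
η = (dQ/dY)·(Y/Q) = 19.62600 × (45/1567.3200) = 0.563.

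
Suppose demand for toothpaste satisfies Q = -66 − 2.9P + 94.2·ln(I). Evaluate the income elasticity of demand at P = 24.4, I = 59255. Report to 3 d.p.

0.105

At P = 24.4, I = 59255: Q = 898.461.
Holding P constant, ∂Q/∂I = 94.2/I = 0.00158974.
η_I = (∂Q/∂I)·(I/Q) = 0.00158974 × (59255/898.461) = 0.105.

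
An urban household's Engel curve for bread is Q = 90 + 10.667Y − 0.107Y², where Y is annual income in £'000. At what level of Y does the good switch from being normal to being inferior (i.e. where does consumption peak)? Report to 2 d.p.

49.85

dQ/dY = 10.667 − 0.214Y.
The good is inferior where dQ/dY < 0. Setting dQ/dY = 0 gives Y = 10.667 / 0.214 = 49.85.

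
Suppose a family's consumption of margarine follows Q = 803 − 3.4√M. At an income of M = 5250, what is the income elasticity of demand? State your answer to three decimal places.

At M = 5250: Q = 556.647.
dQ/dM = -3.4/(2√M) = -0.0234622 at this income.
η = (dQ/dM)·(M/Q) = -0.0234622 × (5250/556.647) = -0.221.

-0.221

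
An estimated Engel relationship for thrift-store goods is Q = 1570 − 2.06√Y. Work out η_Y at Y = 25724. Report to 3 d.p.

At Y = 25724: Q = 1239.603.
dQ/dY = -2.06/(2√Y) = -0.00642197 at this income.
η = (dQ/dY)·(Y/Q) = -0.00642197 × (25724/1239.603) = -0.133.

-0.133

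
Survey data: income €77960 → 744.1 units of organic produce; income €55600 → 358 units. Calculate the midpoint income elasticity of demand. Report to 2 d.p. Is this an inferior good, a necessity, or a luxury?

ΔQ = 358 − 744.1 = -386.1; midpoint Q̄ = (744.1 + 358)/2 = 551.05.
ΔI = 55600 − 77960 = -22360; midpoint Ī = (77960 + 55600)/2 = 66780.
η = (ΔQ/Q̄) ÷ (ΔI/Ī) = (-386.1/551.05) ÷ (-22360/66780) = 2.09.
η > 1 ⇒ luxury.

2.09 (luxury)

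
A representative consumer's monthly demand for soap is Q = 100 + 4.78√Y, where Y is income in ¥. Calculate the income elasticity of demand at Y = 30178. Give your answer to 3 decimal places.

0.446

At Y = 30178: Q = 930.373.
dQ/dY = 4.78/(2√Y) = 0.0137579 at this income.
η = (dQ/dY)·(Y/Q) = 0.0137579 × (30178/930.373) = 0.446.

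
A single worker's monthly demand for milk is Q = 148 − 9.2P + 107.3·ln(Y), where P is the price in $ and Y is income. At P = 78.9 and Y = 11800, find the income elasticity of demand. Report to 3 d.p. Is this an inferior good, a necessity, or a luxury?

0.251 (necessity)

At P = 78.9, Y = 11800: Q = 428.149.
Holding P constant, ∂Q/∂Y = 107.3/Y = 0.00909322.
η_Y = (∂Q/∂Y)·(Y/Q) = 0.00909322 × (11800/428.149) = 0.251.
Since 0 < η < 1, this is a necessity.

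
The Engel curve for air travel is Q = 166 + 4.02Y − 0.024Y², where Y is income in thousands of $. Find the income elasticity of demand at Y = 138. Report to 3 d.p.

At Y = 138: Q = 263.7040.
dQ/dY = 4.02 − 0.048Y = -2.60400.
η = (dQ/dY)·(Y/Q) = -2.60400 × (138/263.7040) = -1.363.

-1.363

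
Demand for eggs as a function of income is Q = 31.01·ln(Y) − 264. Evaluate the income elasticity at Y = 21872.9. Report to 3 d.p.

0.676

At Y = 21872.9: Q = 45.883.
dQ/dY = 31.01/Y = 0.00141774 at this income.
η = (dQ/dY)·(Y/Q) = 0.00141774 × (21872.9/45.883) = 0.676.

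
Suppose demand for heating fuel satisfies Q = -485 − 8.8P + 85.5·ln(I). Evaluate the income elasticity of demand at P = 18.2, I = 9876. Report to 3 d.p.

At P = 18.2, I = 9876: Q = 141.257.
Holding P constant, ∂Q/∂I = 85.5/I = 0.00865735.
η_I = (∂Q/∂I)·(I/Q) = 0.00865735 × (9876/141.257) = 0.605.

0.605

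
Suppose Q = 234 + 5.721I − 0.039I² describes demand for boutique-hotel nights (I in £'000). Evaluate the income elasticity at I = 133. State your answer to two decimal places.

-2.03

At I = 133: Q = 305.0220.
dQ/dI = 5.721 − 0.078I = -4.65300.
η = (dQ/dI)·(I/Q) = -4.65300 × (133/305.0220) = -2.03.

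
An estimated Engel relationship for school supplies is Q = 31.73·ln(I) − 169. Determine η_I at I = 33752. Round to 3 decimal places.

At I = 33752: Q = 161.842.
dQ/dI = 31.73/I = 0.000940092 at this income.
η = (dQ/dI)·(I/Q) = 0.000940092 × (33752/161.842) = 0.196.

0.196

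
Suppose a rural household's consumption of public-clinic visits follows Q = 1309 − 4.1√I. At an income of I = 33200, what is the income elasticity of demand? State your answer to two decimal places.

At I = 33200: Q = 561.944.
dQ/dI = -4.1/(2√I) = -0.0112508 at this income.
η = (dQ/dI)·(I/Q) = -0.0112508 × (33200/561.944) = -0.66.

-0.66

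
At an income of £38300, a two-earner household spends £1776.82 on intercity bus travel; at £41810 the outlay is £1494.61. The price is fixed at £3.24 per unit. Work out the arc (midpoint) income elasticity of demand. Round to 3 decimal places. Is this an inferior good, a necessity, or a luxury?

-1.969 (inferior good)

With a constant price, Q₁ = 1776.82/3.24 = 548.401 and Q₂ = 1494.61/3.24 = 461.299 (equivalently, work directly with expenditure since P cancels).
Midpoint %ΔQ = (1494.61 − 1776.82)/1635.72 = -0.17253; midpoint %ΔI = (41810 − 38300)/40055 = 0.08763.
η = -0.17253 / 0.08763 = -1.969.
η < 0 ⇒ inferior good.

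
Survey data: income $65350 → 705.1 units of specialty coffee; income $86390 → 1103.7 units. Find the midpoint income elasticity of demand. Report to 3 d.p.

ΔQ = 1103.7 − 705.1 = 398.6; midpoint Q̄ = (705.1 + 1103.7)/2 = 904.4.
ΔI = 86390 − 65350 = 21040; midpoint Ī = (65350 + 86390)/2 = 75870.
η = (ΔQ/Q̄) ÷ (ΔI/Ī) = (398.6/904.4) ÷ (21040/75870) = 1.589.

1.589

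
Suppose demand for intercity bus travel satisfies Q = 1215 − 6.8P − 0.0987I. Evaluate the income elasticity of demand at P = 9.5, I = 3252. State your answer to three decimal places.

-0.387

At P = 9.5, I = 3252: Q = 829.428.
Holding P constant, ∂Q/∂I = −0.0987.
η_I = (∂Q/∂I)·(I/Q) = -0.0987 × (3252/829.428) = -0.387.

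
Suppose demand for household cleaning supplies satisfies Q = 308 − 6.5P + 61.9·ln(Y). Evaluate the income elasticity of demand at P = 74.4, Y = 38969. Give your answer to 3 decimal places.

0.129

At P = 74.4, Y = 38969: Q = 478.715.
Holding P constant, ∂Q/∂Y = 61.9/Y = 0.00158844.
η_Y = (∂Q/∂Y)·(Y/Q) = 0.00158844 × (38969/478.715) = 0.129.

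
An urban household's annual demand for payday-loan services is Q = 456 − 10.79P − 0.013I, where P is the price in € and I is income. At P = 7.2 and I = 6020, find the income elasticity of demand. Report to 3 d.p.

-0.261

At P = 7.2, I = 6020: Q = 300.052.
Holding P constant, ∂Q/∂I = −0.013.
η_I = (∂Q/∂I)·(I/Q) = -0.013 × (6020/300.052) = -0.261.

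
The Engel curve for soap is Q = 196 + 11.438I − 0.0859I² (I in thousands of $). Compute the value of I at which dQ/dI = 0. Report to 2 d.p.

dQ/dI = 11.438 − 0.1718I.
The good is inferior where dQ/dI < 0. Setting dQ/dI = 0 gives I = 11.438 / 0.1718 = 66.58.

66.58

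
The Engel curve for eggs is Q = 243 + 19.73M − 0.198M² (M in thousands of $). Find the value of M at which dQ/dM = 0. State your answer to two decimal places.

49.82

dQ/dM = 19.73 − 0.396M.
The good is inferior where dQ/dM < 0. Setting dQ/dM = 0 gives M = 19.73 / 0.396 = 49.82.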